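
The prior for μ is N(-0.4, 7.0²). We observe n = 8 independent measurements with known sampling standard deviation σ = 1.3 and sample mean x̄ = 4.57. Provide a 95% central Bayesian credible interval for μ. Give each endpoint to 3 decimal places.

Posterior precision = 1/7.0² + 8/1.3² = 0.0204 + 4.7337 = 4.7541, so posterior SD = 0.4586.
Posterior mean = (-0.4/7.0² + 8·4.57/1.3²) / 4.7541 = 4.5487.
Interval: 4.5487 ± 1.960 × 0.4586 → [3.650, 5.448].

[3.650, 5.448]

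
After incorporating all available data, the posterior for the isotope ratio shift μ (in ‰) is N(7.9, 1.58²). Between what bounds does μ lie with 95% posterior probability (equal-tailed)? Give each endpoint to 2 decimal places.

The posterior is symmetric, so the 95% equal-tailed interval is μ = 7.9 ± z·1.58 with z = 1.960.
Half-width: 1.960 × 1.58 = 3.10.
7.9 − 3.10 = 4.80; 7.9 + 3.10 = 11.00.

[4.80, 11.00]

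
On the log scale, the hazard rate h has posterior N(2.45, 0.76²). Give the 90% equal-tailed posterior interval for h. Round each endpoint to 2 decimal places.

On the log scale the 90% interval is 2.45 ± 1.645 × 0.76 = [1.1999, 3.7001].
Exponentiate: [e^1.1999, e^3.7001] = [3.32, 40.45].

[3.32, 40.45]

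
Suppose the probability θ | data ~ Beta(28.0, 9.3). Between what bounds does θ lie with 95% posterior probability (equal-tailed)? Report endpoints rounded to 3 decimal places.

Posterior: Beta(28.0, 9.3).
Equal-tailed 95% interval: the 0.025 and 0.975 quantiles of Beta(28.0, 9.3).
Posterior mean ≈ 0.751, SD ≈ 0.070; a Normal approximation gives roughly [0.614, 0.888].
Exact: F⁻¹(0.025) = 0.602; F⁻¹(0.975) = 0.874.

[0.602, 0.874]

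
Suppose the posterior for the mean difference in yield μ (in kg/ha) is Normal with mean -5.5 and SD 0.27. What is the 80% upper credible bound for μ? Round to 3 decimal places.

Need U with P(μ ≤ U) = 0.80: U = -5.5 + z_{0.2}·0.27.
z = 0.842; U = -5.5 + 0.842 × 0.27 = -5.273.

-5.273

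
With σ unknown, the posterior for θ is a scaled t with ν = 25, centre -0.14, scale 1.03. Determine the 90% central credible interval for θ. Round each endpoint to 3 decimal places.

The t_25 distribution is symmetric; the 90% interval is -0.14 ± t·1.03 with t_{0.95,25} = 1.708.
Half-width: 1.708 × 1.03 = 1.759.
-0.14 − 1.759 = -1.899; -0.14 + 1.759 = 1.619.

[-1.899, 1.619]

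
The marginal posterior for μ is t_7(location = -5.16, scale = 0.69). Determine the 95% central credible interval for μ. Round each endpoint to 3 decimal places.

[-6.792, -3.528]

The t_7 distribution is symmetric; the 95% interval is -5.16 ± t·0.69 with t_{0.975,7} = 2.365.
Half-width: 2.365 × 0.69 = 1.632.
-5.16 − 1.632 = -6.792; -5.16 + 1.632 = -3.528.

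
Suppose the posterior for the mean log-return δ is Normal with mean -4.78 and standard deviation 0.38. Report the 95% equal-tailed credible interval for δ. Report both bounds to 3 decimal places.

[-5.525, -4.035]

The posterior is symmetric, so the 95% equal-tailed interval is δ = -4.78 ± z·0.38 with z = 1.960.
Half-width: 1.960 × 0.38 = 0.745.
-4.78 − 0.745 = -5.525; -4.78 + 0.745 = -4.035.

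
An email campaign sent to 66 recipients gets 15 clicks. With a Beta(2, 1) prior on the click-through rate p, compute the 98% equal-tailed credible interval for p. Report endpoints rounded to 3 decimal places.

[0.138, 0.376]

Posterior: Beta(2+15, 1+51) = Beta(17, 52).
Equal-tailed 98% interval: the 0.01 and 0.99 quantiles of Beta(17, 52).
Posterior mean ≈ 0.246, SD ≈ 0.052; a Normal approximation gives roughly [0.127, 0.366].
Exact: F⁻¹(0.01) = 0.138; F⁻¹(0.99) = 0.376.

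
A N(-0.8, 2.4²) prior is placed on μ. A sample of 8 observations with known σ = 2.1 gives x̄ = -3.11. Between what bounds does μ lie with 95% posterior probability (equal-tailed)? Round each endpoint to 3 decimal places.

[-4.298, -1.518]

Posterior precision = 1/2.4² + 8/2.1² = 0.1736 + 1.8141 = 1.9877, so posterior SD = 0.7093.
Posterior mean = (-0.8/2.4² + 8·-3.11/2.1²) / 1.9877 = -2.9082.
Interval: -2.9082 ± 1.960 × 0.7093 → [-4.298, -1.518].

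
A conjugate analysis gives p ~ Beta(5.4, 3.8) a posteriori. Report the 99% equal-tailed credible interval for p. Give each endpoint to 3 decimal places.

[0.196, 0.915]

Posterior: Beta(5.4, 3.8).
Equal-tailed 99% interval: the 0.005 and 0.995 quantiles of Beta(5.4, 3.8).
Posterior mean ≈ 0.587, SD ≈ 0.154; a Normal approximation gives roughly [0.190, 0.984].
Exact: F⁻¹(0.005) = 0.196; F⁻¹(0.995) = 0.915.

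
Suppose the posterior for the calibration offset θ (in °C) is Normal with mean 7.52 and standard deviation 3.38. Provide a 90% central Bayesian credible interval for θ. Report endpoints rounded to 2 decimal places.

The posterior is symmetric, so the 90% equal-tailed interval is θ = 7.52 ± z·3.38 with z = 1.645.
Half-width: 1.645 × 3.38 = 5.56.
7.52 − 5.56 = 1.96; 7.52 + 5.56 = 13.08.

[1.96, 13.08]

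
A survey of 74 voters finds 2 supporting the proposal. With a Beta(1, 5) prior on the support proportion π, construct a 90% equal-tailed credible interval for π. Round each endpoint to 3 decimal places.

[0.010, 0.078]

Posterior: Beta(1+2, 5+72) = Beta(3, 77).
Equal-tailed 90% interval: the 0.05 and 0.95 quantiles of Beta(3, 77).
Posterior mean ≈ 0.037, SD ≈ 0.021; a Normal approximation gives roughly [0.003, 0.072].
Exact: F⁻¹(0.05) = 0.010; F⁻¹(0.95) = 0.078.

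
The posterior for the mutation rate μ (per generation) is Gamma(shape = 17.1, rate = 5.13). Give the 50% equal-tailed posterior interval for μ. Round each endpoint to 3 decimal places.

Posterior: Gamma(shape 17.1, rate 5.13).
Equal-tailed 50% interval: Gamma(17.1, 5.13) quantiles at 0.25 and 0.75.
Posterior mean ≈ 3.333, SD ≈ 0.806; a Normal approximation gives roughly [2.790, 3.877].
Exact: lower = 2.760; upper = 3.836.

[2.760, 3.836]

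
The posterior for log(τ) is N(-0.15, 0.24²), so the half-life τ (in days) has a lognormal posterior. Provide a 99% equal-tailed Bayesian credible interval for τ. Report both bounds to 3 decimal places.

On the log scale the 99% interval is -0.15 ± 2.576 × 0.24 = [-0.7682, 0.4682].
Exponentiate: [e^-0.7682, e^0.4682] = [0.464, 1.597].

[0.464, 1.597]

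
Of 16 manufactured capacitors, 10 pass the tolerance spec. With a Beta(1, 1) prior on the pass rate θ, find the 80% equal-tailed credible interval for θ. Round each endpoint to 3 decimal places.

[0.463, 0.754]

Posterior: Beta(1+10, 1+6) = Beta(11, 7).
Equal-tailed 80% interval: the 0.1 and 0.9 quantiles of Beta(11, 7).
Posterior mean ≈ 0.611, SD ≈ 0.112; a Normal approximation gives roughly [0.468, 0.754].
Exact: F⁻¹(0.1) = 0.463; F⁻¹(0.9) = 0.754.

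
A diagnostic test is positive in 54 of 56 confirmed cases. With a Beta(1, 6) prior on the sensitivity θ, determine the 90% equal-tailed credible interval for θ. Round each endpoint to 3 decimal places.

[0.798, 0.934]

Posterior: Beta(1+54, 6+2) = Beta(55, 8).
Equal-tailed 90% interval: the 0.05 and 0.95 quantiles of Beta(55, 8).
Posterior mean ≈ 0.873, SD ≈ 0.042; a Normal approximation gives roughly [0.805, 0.941].
Exact: F⁻¹(0.05) = 0.798; F⁻¹(0.95) = 0.934.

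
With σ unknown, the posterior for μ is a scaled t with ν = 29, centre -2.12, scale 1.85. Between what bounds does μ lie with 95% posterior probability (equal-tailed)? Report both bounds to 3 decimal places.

The t_29 distribution is symmetric; the 95% interval is -2.12 ± t·1.85 with t_{0.975,29} = 2.045.
Half-width: 2.045 × 1.85 = 3.784.
-2.12 − 3.784 = -5.904; -2.12 + 3.784 = 1.664.

[-5.904, 1.664]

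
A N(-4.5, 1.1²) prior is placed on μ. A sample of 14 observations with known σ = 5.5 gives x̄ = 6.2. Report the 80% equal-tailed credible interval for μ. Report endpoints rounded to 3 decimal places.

[-1.788, 0.470]

Posterior precision = 1/1.1² + 14/5.5² = 0.8264 + 0.4628 = 1.2893, so posterior SD = 0.8807.
Posterior mean = (-4.5/1.1² + 14·6.2/5.5²) / 1.2893 = -0.6590.
Interval: -0.6590 ± 1.282 × 0.8807 → [-1.788, 0.470].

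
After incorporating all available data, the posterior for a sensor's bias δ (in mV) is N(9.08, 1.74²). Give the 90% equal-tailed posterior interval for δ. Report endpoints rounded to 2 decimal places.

[6.22, 11.94]

The posterior is symmetric, so the 90% equal-tailed interval is δ = 9.08 ± z·1.74 with z = 1.645.
Half-width: 1.645 × 1.74 = 2.86.
9.08 − 2.86 = 6.22; 9.08 + 2.86 = 11.94.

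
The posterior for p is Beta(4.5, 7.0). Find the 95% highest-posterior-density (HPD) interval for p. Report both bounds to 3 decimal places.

[0.133, 0.659]

The posterior is unimodal and skewed, so the HPD interval has equal density at both endpoints and is the shortest 95% interval.
Solving f(0.133) = f(0.659) with F(0.659) − F(0.133) = 0.95 gives [0.133, 0.659].
For comparison, the equal-tailed interval is [0.145, 0.674]; the HPD is narrower and shifted toward the mode.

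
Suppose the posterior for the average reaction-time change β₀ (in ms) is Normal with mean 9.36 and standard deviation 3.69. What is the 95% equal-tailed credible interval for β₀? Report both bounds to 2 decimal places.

The posterior is symmetric, so the 95% equal-tailed interval is β₀ = 9.36 ± z·3.69 with z = 1.960.
Half-width: 1.960 × 3.69 = 7.23.
9.36 − 7.23 = 2.13; 9.36 + 7.23 = 16.59.

[2.13, 16.59]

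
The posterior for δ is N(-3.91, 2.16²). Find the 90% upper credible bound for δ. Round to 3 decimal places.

-1.142

Need U with P(δ ≤ U) = 0.90: U = -3.91 + z_{0.1}·2.16.
z = 1.282; U = -3.91 + 1.282 × 2.16 = -1.142.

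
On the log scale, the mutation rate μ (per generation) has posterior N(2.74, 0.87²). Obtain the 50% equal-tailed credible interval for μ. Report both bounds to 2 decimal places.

On the log scale the 50% interval is 2.74 ± 0.674 × 0.87 = [2.1532, 3.3268].
Exponentiate: [e^2.1532, e^3.3268] = [8.61, 27.85].

[8.61, 27.85]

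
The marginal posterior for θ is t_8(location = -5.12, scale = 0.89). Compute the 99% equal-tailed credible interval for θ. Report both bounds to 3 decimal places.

[-8.106, -2.134]

The t_8 distribution is symmetric; the 99% interval is -5.12 ± t·0.89 with t_{0.995,8} = 3.355.
Half-width: 3.355 × 0.89 = 2.986.
-5.12 − 2.986 = -8.106; -5.12 + 2.986 = -2.134.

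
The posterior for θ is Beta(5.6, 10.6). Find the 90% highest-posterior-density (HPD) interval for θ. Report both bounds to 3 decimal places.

The posterior is unimodal and skewed, so the HPD interval has equal density at both endpoints and is the shortest 90% interval.
Solving f(0.156) = f(0.530) with F(0.530) − F(0.156) = 0.90 gives [0.156, 0.530].
For comparison, the equal-tailed interval is [0.168, 0.545]; the HPD is narrower and shifted toward the mode.

[0.156, 0.530]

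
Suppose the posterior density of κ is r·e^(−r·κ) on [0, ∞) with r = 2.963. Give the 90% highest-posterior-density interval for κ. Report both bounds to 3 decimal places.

The exponential density is strictly decreasing on [0, ∞), so the HPD interval is anchored at 0: [0, q] with P(κ ≤ q) = 0.90.
q = −ln(1 − 0.90) / 2.963 = 2.3026 / 2.963 = 0.777.

[0.000, 0.777]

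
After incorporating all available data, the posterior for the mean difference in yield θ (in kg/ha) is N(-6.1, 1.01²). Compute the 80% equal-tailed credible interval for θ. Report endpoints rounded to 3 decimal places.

The posterior is symmetric, so the 80% equal-tailed interval is θ = -6.1 ± z·1.01 with z = 1.282.
Half-width: 1.282 × 1.01 = 1.294.
-6.1 − 1.294 = -7.394; -6.1 + 1.294 = -4.806.

[-7.394, -4.806]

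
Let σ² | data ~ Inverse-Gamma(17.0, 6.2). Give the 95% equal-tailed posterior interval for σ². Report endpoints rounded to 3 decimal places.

[0.239, 0.626]

Inverse-Gamma(17.0, 6.2) quantiles: F⁻¹(0.025) and F⁻¹(0.975).
Equivalently, 1/σ² ~ Gamma(17.0, rate = 6.2); invert its 0.975 and 0.025 quantiles.
Posterior mean ≈ 0.388, SD ≈ 0.100; a Normal approximation gives roughly [0.191, 0.584].
Exact: lower = 0.239; upper = 0.626.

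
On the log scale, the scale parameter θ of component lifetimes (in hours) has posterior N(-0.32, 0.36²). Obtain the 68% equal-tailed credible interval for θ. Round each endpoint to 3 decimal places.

On the log scale the 68% interval is -0.32 ± 0.994 × 0.36 = [-0.6780, 0.0380].
Exponentiate: [e^-0.6780, e^0.0380] = [0.508, 1.039].

[0.508, 1.039]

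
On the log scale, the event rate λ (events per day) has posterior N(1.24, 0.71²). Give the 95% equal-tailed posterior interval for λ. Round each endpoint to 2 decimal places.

On the log scale the 95% interval is 1.24 ± 1.960 × 0.71 = [-0.1516, 2.6316].
Exponentiate: [e^-0.1516, e^2.6316] = [0.86, 13.90].

[0.86, 13.90]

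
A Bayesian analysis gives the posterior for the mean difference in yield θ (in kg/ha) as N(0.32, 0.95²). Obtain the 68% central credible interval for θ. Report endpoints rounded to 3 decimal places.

The posterior is symmetric, so the 68% equal-tailed interval is θ = 0.32 ± z·0.95 with z = 0.994.
Half-width: 0.994 × 0.95 = 0.945.
0.32 − 0.945 = -0.625; 0.32 + 0.945 = 1.265.

[-0.625, 1.265]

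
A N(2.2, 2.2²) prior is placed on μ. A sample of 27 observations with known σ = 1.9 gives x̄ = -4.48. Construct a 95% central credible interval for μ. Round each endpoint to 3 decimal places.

[-5.007, -3.593]

Posterior precision = 1/2.2² + 27/1.9² = 0.2066 + 7.4792 = 7.6858, so posterior SD = 0.3607.
Posterior mean = (2.2/2.2² + 27·-4.48/1.9²) / 7.6858 = -4.3004.
Interval: -4.3004 ± 1.960 × 0.3607 → [-5.007, -3.593].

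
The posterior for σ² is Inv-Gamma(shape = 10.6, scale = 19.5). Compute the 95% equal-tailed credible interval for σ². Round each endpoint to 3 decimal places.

Inverse-Gamma(10.6, 19.5) quantiles: F⁻¹(0.025) and F⁻¹(0.975).
Equivalently, 1/σ² ~ Gamma(10.6, rate = 19.5); invert its 0.975 and 0.025 quantiles.
Posterior mean ≈ 2.031, SD ≈ 0.693; a Normal approximation gives roughly [0.674, 3.389].
Exact: lower = 1.091; upper = 3.742.

[1.091, 3.742]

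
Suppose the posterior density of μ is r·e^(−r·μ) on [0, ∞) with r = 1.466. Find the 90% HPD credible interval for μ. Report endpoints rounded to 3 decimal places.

[0.000, 1.571]

The exponential density is strictly decreasing on [0, ∞), so the HPD interval is anchored at 0: [0, q] with P(μ ≤ q) = 0.90.
q = −ln(1 − 0.90) / 1.466 = 2.3026 / 1.466 = 1.571.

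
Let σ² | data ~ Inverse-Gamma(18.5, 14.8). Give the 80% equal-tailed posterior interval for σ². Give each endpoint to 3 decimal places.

Inverse-Gamma(18.5, 14.8) quantiles: F⁻¹(0.1) and F⁻¹(0.9).
Equivalently, 1/σ² ~ Gamma(18.5, rate = 14.8); invert its 0.9 and 0.1 quantiles.
Posterior mean ≈ 0.846, SD ≈ 0.208; a Normal approximation gives roughly [0.579, 1.113].
Exact: lower = 0.612; upper = 1.117.

[0.612, 1.117]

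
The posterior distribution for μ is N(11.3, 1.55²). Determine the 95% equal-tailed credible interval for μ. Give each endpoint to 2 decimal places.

[8.26, 14.34]

The posterior is symmetric, so the 95% equal-tailed interval is μ = 11.3 ± z·1.55 with z = 1.960.
Half-width: 1.960 × 1.55 = 3.04.
11.3 − 3.04 = 8.26; 11.3 + 3.04 = 14.34.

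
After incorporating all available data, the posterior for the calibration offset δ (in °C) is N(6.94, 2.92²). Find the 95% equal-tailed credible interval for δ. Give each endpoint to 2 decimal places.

[1.22, 12.66]

The posterior is symmetric, so the 95% equal-tailed interval is δ = 6.94 ± z·2.92 with z = 1.960.
Half-width: 1.960 × 2.92 = 5.72.
6.94 − 5.72 = 1.22; 6.94 + 5.72 = 12.66.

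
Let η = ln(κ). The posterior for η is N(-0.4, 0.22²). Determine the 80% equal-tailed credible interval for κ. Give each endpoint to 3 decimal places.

[0.506, 0.889]

On the log scale the 80% interval is -0.4 ± 1.282 × 0.22 = [-0.6819, -0.1181].
Exponentiate: [e^-0.6819, e^-0.1181] = [0.506, 0.889].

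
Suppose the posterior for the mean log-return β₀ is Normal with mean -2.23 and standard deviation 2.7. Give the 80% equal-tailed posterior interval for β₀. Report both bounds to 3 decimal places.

The posterior is symmetric, so the 80% equal-tailed interval is β₀ = -2.23 ± z·2.7 with z = 1.282.
Half-width: 1.282 × 2.7 = 3.460.
-2.23 − 3.460 = -5.690; -2.23 + 3.460 = 1.230.

[-5.690, 1.230]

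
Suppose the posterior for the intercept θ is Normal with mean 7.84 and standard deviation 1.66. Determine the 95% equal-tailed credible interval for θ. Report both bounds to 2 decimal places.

The posterior is symmetric, so the 95% equal-tailed interval is θ = 7.84 ± z·1.66 with z = 1.960.
Half-width: 1.960 × 1.66 = 3.25.
7.84 − 3.25 = 4.59; 7.84 + 3.25 = 11.09.

[4.59, 11.09]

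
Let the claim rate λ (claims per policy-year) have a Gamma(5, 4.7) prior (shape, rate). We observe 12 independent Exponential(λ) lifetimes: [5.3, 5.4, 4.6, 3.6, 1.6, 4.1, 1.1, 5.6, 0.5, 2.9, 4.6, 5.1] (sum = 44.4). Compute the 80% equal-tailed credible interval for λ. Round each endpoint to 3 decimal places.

Posterior: Gamma(5+12, 4.7+44.4) = Gamma(17, 49.1) (shape, rate).
Equal-tailed 80% interval: Gamma(17, 49.1) quantiles at 0.1 and 0.9.
Posterior mean ≈ 0.346, SD ≈ 0.084; a Normal approximation gives roughly [0.239, 0.454].
Exact: lower = 0.244; upper = 0.457.

[0.244, 0.457]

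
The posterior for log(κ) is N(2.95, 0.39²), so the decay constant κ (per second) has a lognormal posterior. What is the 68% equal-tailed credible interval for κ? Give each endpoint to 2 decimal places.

[12.96, 28.16]

On the log scale the 68% interval is 2.95 ± 0.994 × 0.39 = [2.5622, 3.3378].
Exponentiate: [e^2.5622, e^3.3378] = [12.96, 28.16].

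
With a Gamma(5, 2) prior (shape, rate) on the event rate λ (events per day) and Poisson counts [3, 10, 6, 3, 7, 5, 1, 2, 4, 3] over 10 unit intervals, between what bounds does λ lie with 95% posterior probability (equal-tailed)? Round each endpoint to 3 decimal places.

Posterior: Gamma(5+44, 2+10) = Gamma(49, 12) (shape, rate).
Equal-tailed 95% interval: Gamma(49, 12) quantiles at 0.025 and 0.975.
Posterior mean ≈ 4.083, SD ≈ 0.583; a Normal approximation gives roughly [2.940, 5.227].
Exact: lower = 3.021; upper = 5.303.

[3.021, 5.303]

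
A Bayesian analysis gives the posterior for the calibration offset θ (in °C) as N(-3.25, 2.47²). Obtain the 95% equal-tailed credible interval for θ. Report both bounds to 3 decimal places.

The posterior is symmetric, so the 95% equal-tailed interval is θ = -3.25 ± z·2.47 with z = 1.960.
Half-width: 1.960 × 2.47 = 4.841.
-3.25 − 4.841 = -8.091; -3.25 + 4.841 = 1.591.

[-8.091, 1.591]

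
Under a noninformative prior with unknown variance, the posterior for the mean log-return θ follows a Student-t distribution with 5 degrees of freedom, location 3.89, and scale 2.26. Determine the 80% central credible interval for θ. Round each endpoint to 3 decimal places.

The t_5 distribution is symmetric; the 80% interval is 3.89 ± t·2.26 with t_{0.9,5} = 1.476.
Half-width: 1.476 × 2.26 = 3.335.
3.89 − 3.335 = 0.555; 3.89 + 3.335 = 7.225.

[0.555, 7.225]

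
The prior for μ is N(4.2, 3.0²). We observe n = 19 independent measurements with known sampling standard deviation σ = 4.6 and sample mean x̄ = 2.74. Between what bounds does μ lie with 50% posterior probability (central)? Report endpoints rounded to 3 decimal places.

[2.229, 3.572]

Posterior precision = 1/3.0² + 19/4.6² = 0.1111 + 0.8979 = 1.0090, so posterior SD = 0.9955.
Posterior mean = (4.2/3.0² + 19·2.74/4.6²) / 1.0090 = 2.9008.
Interval: 2.9008 ± 0.674 × 0.9955 → [2.229, 3.572].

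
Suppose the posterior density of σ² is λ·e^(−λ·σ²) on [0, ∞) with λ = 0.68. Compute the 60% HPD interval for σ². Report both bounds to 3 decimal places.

[0.000, 1.347]

The exponential density is strictly decreasing on [0, ∞), so the HPD interval is anchored at 0: [0, q] with P(σ² ≤ q) = 0.60.
q = −ln(1 − 0.60) / 0.68 = 0.9163 / 0.68 = 1.347.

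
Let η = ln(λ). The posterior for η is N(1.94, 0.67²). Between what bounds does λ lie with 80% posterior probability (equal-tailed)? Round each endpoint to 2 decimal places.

[2.95, 16.42]

On the log scale the 80% interval is 1.94 ± 1.282 × 0.67 = [1.0814, 2.7986].
Exponentiate: [e^1.0814, e^2.7986] = [2.95, 16.42].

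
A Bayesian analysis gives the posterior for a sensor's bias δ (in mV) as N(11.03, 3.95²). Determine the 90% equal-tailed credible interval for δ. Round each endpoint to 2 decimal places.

The posterior is symmetric, so the 90% equal-tailed interval is δ = 11.03 ± z·3.95 with z = 1.645.
Half-width: 1.645 × 3.95 = 6.50.
11.03 − 6.50 = 4.53; 11.03 + 6.50 = 17.53.

[4.53, 17.53]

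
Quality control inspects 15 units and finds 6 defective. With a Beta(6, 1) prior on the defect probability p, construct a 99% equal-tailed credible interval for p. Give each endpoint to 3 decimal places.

Posterior: Beta(6+6, 1+9) = Beta(12, 10).
Equal-tailed 99% interval: the 0.005 and 0.995 quantiles of Beta(12, 10).
Posterior mean ≈ 0.545, SD ≈ 0.104; a Normal approximation gives roughly [0.278, 0.813].
Exact: F⁻¹(0.005) = 0.282; F⁻¹(0.995) = 0.795.

[0.282, 0.795]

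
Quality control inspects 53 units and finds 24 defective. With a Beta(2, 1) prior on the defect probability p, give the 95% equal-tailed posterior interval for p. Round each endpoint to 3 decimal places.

Posterior: Beta(2+24, 1+29) = Beta(26, 30).
Equal-tailed 95% interval: the 0.025 and 0.975 quantiles of Beta(26, 30).
Posterior mean ≈ 0.464, SD ≈ 0.066; a Normal approximation gives roughly [0.335, 0.594].
Exact: F⁻¹(0.025) = 0.337; F⁻¹(0.975) = 0.594.

[0.337, 0.594]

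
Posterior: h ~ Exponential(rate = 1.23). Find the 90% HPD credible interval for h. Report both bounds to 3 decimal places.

[0.000, 1.872]

The exponential density is strictly decreasing on [0, ∞), so the HPD interval is anchored at 0: [0, q] with P(h ≤ q) = 0.90.
q = −ln(1 − 0.90) / 1.23 = 2.3026 / 1.23 = 1.872.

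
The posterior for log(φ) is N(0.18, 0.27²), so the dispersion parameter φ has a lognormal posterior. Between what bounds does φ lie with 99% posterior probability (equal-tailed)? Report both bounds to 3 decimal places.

On the log scale the 99% interval is 0.18 ± 2.576 × 0.27 = [-0.5155, 0.8755].
Exponentiate: [e^-0.5155, e^0.8755] = [0.597, 2.400].

[0.597, 2.400]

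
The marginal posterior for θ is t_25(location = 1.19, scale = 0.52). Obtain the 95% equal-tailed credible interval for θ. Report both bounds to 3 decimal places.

[0.119, 2.261]

The t_25 distribution is symmetric; the 95% interval is 1.19 ± t·0.52 with t_{0.975,25} = 2.060.
Half-width: 2.060 × 0.52 = 1.071.
1.19 − 1.071 = 0.119; 1.19 + 1.071 = 2.261.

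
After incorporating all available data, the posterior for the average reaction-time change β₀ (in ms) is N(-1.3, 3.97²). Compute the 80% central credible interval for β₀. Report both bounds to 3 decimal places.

The posterior is symmetric, so the 80% equal-tailed interval is β₀ = -1.3 ± z·3.97 with z = 1.282.
Half-width: 1.282 × 3.97 = 5.088.
-1.3 − 5.088 = -6.388; -1.3 + 5.088 = 3.788.

[-6.388, 3.788]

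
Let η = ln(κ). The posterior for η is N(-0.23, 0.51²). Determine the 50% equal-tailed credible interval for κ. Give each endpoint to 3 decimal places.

[0.563, 1.121]

On the log scale the 50% interval is -0.23 ± 0.674 × 0.51 = [-0.5740, 0.1140].
Exponentiate: [e^-0.5740, e^0.1140] = [0.563, 1.121].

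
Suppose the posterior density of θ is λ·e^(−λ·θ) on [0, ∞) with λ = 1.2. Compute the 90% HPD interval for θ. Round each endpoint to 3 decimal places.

[0.000, 1.919]

The exponential density is strictly decreasing on [0, ∞), so the HPD interval is anchored at 0: [0, q] with P(θ ≤ q) = 0.90.
q = −ln(1 − 0.90) / 1.2 = 2.3026 / 1.2 = 1.919.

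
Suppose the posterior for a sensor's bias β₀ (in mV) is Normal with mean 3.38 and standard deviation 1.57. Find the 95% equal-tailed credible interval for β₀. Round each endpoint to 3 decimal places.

[0.303, 6.457]

The posterior is symmetric, so the 95% equal-tailed interval is β₀ = 3.38 ± z·1.57 with z = 1.960.
Half-width: 1.960 × 1.57 = 3.077.
3.38 − 3.077 = 0.303; 3.38 + 3.077 = 6.457.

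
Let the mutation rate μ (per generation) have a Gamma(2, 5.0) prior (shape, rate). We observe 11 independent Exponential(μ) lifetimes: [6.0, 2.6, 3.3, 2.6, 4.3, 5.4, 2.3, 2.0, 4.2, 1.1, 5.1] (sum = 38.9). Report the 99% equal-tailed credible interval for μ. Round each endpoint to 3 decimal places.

[0.127, 0.550]

Posterior: Gamma(2+11, 5.0+38.9) = Gamma(13, 43.9) (shape, rate).
Equal-tailed 99% interval: Gamma(13, 43.9) quantiles at 0.005 and 0.995.
Posterior mean ≈ 0.296, SD ≈ 0.082; a Normal approximation gives roughly [0.085, 0.508].
Exact: lower = 0.127; upper = 0.550.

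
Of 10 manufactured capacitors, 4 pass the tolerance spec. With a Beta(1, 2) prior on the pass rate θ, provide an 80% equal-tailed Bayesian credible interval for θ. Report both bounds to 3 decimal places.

Posterior: Beta(1+4, 2+6) = Beta(5, 8).
Equal-tailed 80% interval: the 0.1 and 0.9 quantiles of Beta(5, 8).
Posterior mean ≈ 0.385, SD ≈ 0.130; a Normal approximation gives roughly [0.218, 0.551].
Exact: F⁻¹(0.1) = 0.219; F⁻¹(0.9) = 0.559.

[0.219, 0.559]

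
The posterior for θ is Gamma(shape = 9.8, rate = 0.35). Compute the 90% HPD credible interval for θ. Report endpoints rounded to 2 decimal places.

The posterior is unimodal and skewed, so the HPD interval has equal density at both endpoints and is the shortest 90% interval.
Solving f(13.56) = f(41.95) with F(41.95) − F(13.56) = 0.90 gives [13.56, 41.95].
For comparison, the equal-tailed interval is [15.08, 44.15]; the HPD is narrower and shifted toward the mode.

[13.56, 41.95]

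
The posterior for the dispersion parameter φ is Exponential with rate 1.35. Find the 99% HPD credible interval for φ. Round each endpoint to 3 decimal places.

The exponential density is strictly decreasing on [0, ∞), so the HPD interval is anchored at 0: [0, q] with P(φ ≤ q) = 0.99.
q = −ln(1 − 0.99) / 1.35 = 4.6052 / 1.35 = 3.411.

[0.000, 3.411]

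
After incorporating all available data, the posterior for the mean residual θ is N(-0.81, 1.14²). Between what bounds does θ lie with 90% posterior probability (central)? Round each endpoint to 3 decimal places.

[-2.685, 1.065]

The posterior is symmetric, so the 90% equal-tailed interval is θ = -0.81 ± z·1.14 with z = 1.645.
Half-width: 1.645 × 1.14 = 1.875.
-0.81 − 1.875 = -2.685; -0.81 + 1.875 = 1.065.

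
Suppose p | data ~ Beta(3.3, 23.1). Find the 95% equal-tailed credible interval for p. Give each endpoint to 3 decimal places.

Posterior: Beta(3.3, 23.1).
Equal-tailed 95% interval: the 0.025 and 0.975 quantiles of Beta(3.3, 23.1).
Posterior mean ≈ 0.125, SD ≈ 0.063; a Normal approximation gives roughly [0.001, 0.249].
Exact: F⁻¹(0.025) = 0.031; F⁻¹(0.975) = 0.272.

[0.031, 0.272]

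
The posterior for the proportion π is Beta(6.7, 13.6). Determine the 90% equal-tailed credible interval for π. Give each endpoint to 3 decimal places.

[0.172, 0.507]

Posterior: Beta(6.7, 13.6).
Equal-tailed 90% interval: the 0.05 and 0.95 quantiles of Beta(6.7, 13.6).
Posterior mean ≈ 0.330, SD ≈ 0.102; a Normal approximation gives roughly [0.162, 0.498].
Exact: F⁻¹(0.05) = 0.172; F⁻¹(0.95) = 0.507.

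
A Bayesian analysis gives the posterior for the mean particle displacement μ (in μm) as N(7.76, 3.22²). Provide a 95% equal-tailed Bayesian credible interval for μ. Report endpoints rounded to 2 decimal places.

The posterior is symmetric, so the 95% equal-tailed interval is μ = 7.76 ± z·3.22 with z = 1.960.
Half-width: 1.960 × 3.22 = 6.31.
7.76 − 6.31 = 1.45; 7.76 + 6.31 = 14.07.

[1.45, 14.07]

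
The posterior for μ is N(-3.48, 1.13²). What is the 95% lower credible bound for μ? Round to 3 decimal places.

-5.339

Need L with P(μ ≥ L) = 0.95: L = -3.48 − z_{0.05}·1.13.
z = 1.645; L = -3.48 − 1.645 × 1.13 = -5.339.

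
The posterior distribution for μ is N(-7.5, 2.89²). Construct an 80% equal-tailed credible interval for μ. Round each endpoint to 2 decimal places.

[-11.20, -3.80]

The posterior is symmetric, so the 80% equal-tailed interval is μ = -7.5 ± z·2.89 with z = 1.282.
Half-width: 1.282 × 2.89 = 3.70.
-7.5 − 3.70 = -11.20; -7.5 + 3.70 = -3.80.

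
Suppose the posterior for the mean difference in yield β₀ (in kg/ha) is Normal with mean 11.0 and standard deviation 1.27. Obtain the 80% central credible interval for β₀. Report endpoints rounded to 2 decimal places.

The posterior is symmetric, so the 80% equal-tailed interval is β₀ = 11.0 ± z·1.27 with z = 1.282.
Half-width: 1.282 × 1.27 = 1.63.
11.0 − 1.63 = 9.37; 11.0 + 1.63 = 12.63.

[9.37, 12.63]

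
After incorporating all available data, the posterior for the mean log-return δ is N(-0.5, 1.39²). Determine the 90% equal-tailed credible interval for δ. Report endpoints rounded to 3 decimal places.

[-2.786, 1.786]

The posterior is symmetric, so the 90% equal-tailed interval is δ = -0.5 ± z·1.39 with z = 1.645.
Half-width: 1.645 × 1.39 = 2.286.
-0.5 − 2.286 = -2.786; -0.5 + 2.286 = 1.786.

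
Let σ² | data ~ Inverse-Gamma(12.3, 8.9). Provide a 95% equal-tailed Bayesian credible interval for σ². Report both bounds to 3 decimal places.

Inverse-Gamma(12.3, 8.9) quantiles: F⁻¹(0.025) and F⁻¹(0.975).
Equivalently, 1/σ² ~ Gamma(12.3, rate = 8.9); invert its 0.975 and 0.025 quantiles.
Posterior mean ≈ 0.788, SD ≈ 0.245; a Normal approximation gives roughly [0.307, 1.269].
Exact: lower = 0.444; upper = 1.387.

[0.444, 1.387]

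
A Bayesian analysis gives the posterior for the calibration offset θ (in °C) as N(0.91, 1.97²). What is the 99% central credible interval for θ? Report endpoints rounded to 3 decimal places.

The posterior is symmetric, so the 99% equal-tailed interval is θ = 0.91 ± z·1.97 with z = 2.576.
Half-width: 2.576 × 1.97 = 5.074.
0.91 − 5.074 = -4.164; 0.91 + 5.074 = 5.984.

[-4.164, 5.984]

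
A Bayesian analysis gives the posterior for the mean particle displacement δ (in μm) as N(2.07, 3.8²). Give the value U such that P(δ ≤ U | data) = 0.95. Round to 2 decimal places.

8.32

Need U with P(δ ≤ U) = 0.95: U = 2.07 + z_{0.05}·3.8.
z = 1.645; U = 2.07 + 1.645 × 3.8 = 8.32.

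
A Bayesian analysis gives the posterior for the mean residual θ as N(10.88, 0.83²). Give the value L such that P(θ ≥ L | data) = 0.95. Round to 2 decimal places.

9.51

Need L with P(θ ≥ L) = 0.95: L = 10.88 − z_{0.05}·0.83.
z = 1.645; L = 10.88 − 1.645 × 0.83 = 9.51.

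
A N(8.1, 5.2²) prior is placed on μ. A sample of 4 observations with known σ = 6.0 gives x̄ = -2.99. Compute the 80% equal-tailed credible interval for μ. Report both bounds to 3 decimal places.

Posterior precision = 1/5.2² + 4/6.0² = 0.0370 + 0.1111 = 0.1481, so posterior SD = 2.5986.
Posterior mean = (8.1/5.2² + 4·-2.99/6.0²) / 0.1481 = -0.2206.
Interval: -0.2206 ± 1.282 × 2.5986 → [-3.551, 3.110].

[-3.551, 3.110]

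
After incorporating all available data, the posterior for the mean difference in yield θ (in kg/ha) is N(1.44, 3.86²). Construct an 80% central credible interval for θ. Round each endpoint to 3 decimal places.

[-3.507, 6.387]

The posterior is symmetric, so the 80% equal-tailed interval is θ = 1.44 ± z·3.86 with z = 1.282.
Half-width: 1.282 × 3.86 = 4.947.
1.44 − 4.947 = -3.507; 1.44 + 4.947 = 6.387.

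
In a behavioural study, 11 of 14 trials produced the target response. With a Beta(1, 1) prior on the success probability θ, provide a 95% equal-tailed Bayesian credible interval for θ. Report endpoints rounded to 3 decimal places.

[0.519, 0.922]

Posterior: Beta(1+11, 1+3) = Beta(12, 4).
Equal-tailed 95% interval: the 0.025 and 0.975 quantiles of Beta(12, 4).
Posterior mean ≈ 0.750, SD ≈ 0.105; a Normal approximation gives roughly [0.544, 0.956].
Exact: F⁻¹(0.025) = 0.519; F⁻¹(0.975) = 0.922.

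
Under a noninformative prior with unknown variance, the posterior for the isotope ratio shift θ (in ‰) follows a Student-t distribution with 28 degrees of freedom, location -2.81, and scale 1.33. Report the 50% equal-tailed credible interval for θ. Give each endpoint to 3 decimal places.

The t_28 distribution is symmetric; the 50% interval is -2.81 ± t·1.33 with t_{0.75,28} = 0.683.
Half-width: 0.683 × 1.33 = 0.909.
-2.81 − 0.909 = -3.719; -2.81 + 0.909 = -1.901.

[-3.719, -1.901]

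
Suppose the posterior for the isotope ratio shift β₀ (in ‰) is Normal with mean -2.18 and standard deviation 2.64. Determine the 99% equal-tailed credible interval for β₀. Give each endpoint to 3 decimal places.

The posterior is symmetric, so the 99% equal-tailed interval is β₀ = -2.18 ± z·2.64 with z = 2.576.
Half-width: 2.576 × 2.64 = 6.800.
-2.18 − 6.800 = -8.980; -2.18 + 6.800 = 4.620.

[-8.980, 4.620]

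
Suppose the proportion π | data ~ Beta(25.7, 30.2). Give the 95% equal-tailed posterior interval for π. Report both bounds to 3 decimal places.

[0.332, 0.590]

Posterior: Beta(25.7, 30.2).
Equal-tailed 95% interval: the 0.025 and 0.975 quantiles of Beta(25.7, 30.2).
Posterior mean ≈ 0.460, SD ≈ 0.066; a Normal approximation gives roughly [0.330, 0.589].
Exact: F⁻¹(0.025) = 0.332; F⁻¹(0.975) = 0.590.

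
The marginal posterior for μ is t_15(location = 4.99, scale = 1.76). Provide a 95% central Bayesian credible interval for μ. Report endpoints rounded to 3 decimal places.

[1.239, 8.741]

The t_15 distribution is symmetric; the 95% interval is 4.99 ± t·1.76 with t_{0.975,15} = 2.131.
Half-width: 2.131 × 1.76 = 3.751.
4.99 − 3.751 = 1.239; 4.99 + 3.751 = 8.741.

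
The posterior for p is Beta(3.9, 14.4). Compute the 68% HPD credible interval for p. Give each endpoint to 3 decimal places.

The posterior is unimodal and skewed, so the HPD interval has equal density at both endpoints and is the shortest 68% interval.
Solving f(0.099) = f(0.281) with F(0.281) − F(0.099) = 0.68 gives [0.099, 0.281].
For comparison, the equal-tailed interval is [0.120, 0.307]; the HPD is narrower and shifted toward the mode.

[0.099, 0.281]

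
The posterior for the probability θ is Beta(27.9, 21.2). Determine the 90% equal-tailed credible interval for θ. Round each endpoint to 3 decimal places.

[0.451, 0.682]

Posterior: Beta(27.9, 21.2).
Equal-tailed 90% interval: the 0.05 and 0.95 quantiles of Beta(27.9, 21.2).
Posterior mean ≈ 0.568, SD ≈ 0.070; a Normal approximation gives roughly [0.453, 0.683].
Exact: F⁻¹(0.05) = 0.451; F⁻¹(0.95) = 0.682.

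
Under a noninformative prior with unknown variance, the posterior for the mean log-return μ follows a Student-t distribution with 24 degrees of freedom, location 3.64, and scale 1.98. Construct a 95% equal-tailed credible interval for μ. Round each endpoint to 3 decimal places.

The t_24 distribution is symmetric; the 95% interval is 3.64 ± t·1.98 with t_{0.975,24} = 2.064.
Half-width: 2.064 × 1.98 = 4.087.
3.64 − 4.087 = -0.447; 3.64 + 4.087 = 7.727.

[-0.447, 7.727]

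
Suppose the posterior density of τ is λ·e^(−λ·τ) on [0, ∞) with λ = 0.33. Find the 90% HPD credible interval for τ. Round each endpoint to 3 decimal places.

The exponential density is strictly decreasing on [0, ∞), so the HPD interval is anchored at 0: [0, q] with P(τ ≤ q) = 0.90.
q = −ln(1 − 0.90) / 0.33 = 2.3026 / 0.33 = 6.978.

[0.000, 6.978]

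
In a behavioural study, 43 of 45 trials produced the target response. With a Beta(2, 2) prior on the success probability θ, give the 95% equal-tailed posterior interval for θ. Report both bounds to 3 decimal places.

[0.828, 0.977]

Posterior: Beta(2+43, 2+2) = Beta(45, 4).
Equal-tailed 95% interval: the 0.025 and 0.975 quantiles of Beta(45, 4).
Posterior mean ≈ 0.918, SD ≈ 0.039; a Normal approximation gives roughly [0.842, 0.994].
Exact: F⁻¹(0.025) = 0.828; F⁻¹(0.975) = 0.977.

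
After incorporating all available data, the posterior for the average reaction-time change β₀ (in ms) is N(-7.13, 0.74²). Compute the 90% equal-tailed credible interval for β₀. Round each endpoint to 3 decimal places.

The posterior is symmetric, so the 90% equal-tailed interval is β₀ = -7.13 ± z·0.74 with z = 1.645.
Half-width: 1.645 × 0.74 = 1.217.
-7.13 − 1.217 = -8.347; -7.13 + 1.217 = -5.913.

[-8.347, -5.913]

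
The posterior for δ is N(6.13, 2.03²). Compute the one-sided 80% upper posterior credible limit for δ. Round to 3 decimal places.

Need U with P(δ ≤ U) = 0.80: U = 6.13 + z_{0.2}·2.03.
z = 0.842; U = 6.13 + 0.842 × 2.03 = 7.838.

7.838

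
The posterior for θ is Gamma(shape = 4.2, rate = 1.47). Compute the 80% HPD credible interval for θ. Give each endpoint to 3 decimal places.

The posterior is unimodal and skewed, so the HPD interval has equal density at both endpoints and is the shortest 80% interval.
Solving f(0.943) = f(4.190) with F(4.190) − F(0.943) = 0.80 gives [0.943, 4.190].
For comparison, the equal-tailed interval is [1.278, 4.725]; the HPD is narrower and shifted toward the mode.

[0.943, 4.190]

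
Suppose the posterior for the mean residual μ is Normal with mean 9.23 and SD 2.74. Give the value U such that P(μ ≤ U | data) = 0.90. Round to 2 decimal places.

12.74

Need U with P(μ ≤ U) = 0.90: U = 9.23 + z_{0.1}·2.74.
z = 1.282; U = 9.23 + 1.282 × 2.74 = 12.74.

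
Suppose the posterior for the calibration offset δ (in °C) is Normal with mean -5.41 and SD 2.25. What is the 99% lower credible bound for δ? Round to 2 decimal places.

Need L with P(δ ≥ L) = 0.99: L = -5.41 − z_{0.01}·2.25.
z = 2.326; L = -5.41 − 2.326 × 2.25 = -10.64.

-10.64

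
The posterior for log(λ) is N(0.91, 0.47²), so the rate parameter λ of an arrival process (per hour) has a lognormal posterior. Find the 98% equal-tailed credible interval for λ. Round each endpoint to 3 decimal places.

On the log scale the 98% interval is 0.91 ± 2.326 × 0.47 = [-0.1834, 2.0034].
Exponentiate: [e^-0.1834, e^2.0034] = [0.832, 7.414].

[0.832, 7.414]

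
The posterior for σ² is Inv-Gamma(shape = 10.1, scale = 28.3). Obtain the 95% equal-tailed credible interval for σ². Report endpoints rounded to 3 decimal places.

[1.644, 5.818]

Inverse-Gamma(10.1, 28.3) quantiles: F⁻¹(0.025) and F⁻¹(0.975).
Equivalently, 1/σ² ~ Gamma(10.1, rate = 28.3); invert its 0.975 and 0.025 quantiles.
Posterior mean ≈ 3.110, SD ≈ 1.093; a Normal approximation gives roughly [0.968, 5.252].
Exact: lower = 1.644; upper = 5.818.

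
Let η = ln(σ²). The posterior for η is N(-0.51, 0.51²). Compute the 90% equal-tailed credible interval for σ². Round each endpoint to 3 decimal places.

On the log scale the 90% interval is -0.51 ± 1.645 × 0.51 = [-1.3489, 0.3289].
Exponentiate: [e^-1.3489, e^0.3289] = [0.260, 1.389].

[0.260, 1.389]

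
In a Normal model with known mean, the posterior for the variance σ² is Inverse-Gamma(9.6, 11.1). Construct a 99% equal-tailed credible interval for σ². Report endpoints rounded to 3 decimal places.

[0.571, 3.189]

Inverse-Gamma(9.6, 11.1) quantiles: F⁻¹(0.005) and F⁻¹(0.995).
Equivalently, 1/σ² ~ Gamma(9.6, rate = 11.1); invert its 0.995 and 0.005 quantiles.
Posterior mean ≈ 1.291, SD ≈ 0.468; a Normal approximation gives roughly [0.085, 2.497].
Exact: lower = 0.571; upper = 3.189.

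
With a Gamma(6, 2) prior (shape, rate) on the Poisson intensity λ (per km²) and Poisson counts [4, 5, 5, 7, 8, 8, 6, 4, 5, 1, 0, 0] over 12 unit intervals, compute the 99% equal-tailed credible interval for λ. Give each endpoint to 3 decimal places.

Posterior: Gamma(6+53, 2+12) = Gamma(59, 14) (shape, rate).
Equal-tailed 99% interval: Gamma(59, 14) quantiles at 0.005 and 0.995.
Posterior mean ≈ 4.214, SD ≈ 0.549; a Normal approximation gives roughly [2.801, 5.628].
Exact: lower = 2.935; upper = 5.761.

[2.935, 5.761]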